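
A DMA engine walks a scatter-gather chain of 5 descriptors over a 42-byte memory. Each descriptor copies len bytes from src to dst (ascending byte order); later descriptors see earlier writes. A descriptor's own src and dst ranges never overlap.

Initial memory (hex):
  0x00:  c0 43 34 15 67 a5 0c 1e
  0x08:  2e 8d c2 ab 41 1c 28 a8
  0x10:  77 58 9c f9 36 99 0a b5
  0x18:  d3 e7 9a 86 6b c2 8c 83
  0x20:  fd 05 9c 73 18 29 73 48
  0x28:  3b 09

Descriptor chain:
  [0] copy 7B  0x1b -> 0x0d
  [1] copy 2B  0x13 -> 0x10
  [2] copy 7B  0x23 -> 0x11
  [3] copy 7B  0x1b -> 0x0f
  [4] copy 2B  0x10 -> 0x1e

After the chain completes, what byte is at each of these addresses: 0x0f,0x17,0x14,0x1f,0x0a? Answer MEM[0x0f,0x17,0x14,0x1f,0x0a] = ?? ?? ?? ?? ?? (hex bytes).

#0 dst[0x0d+7] := {0x86,0x6b,0xc2,0x8c,0x83,0xfd,0x05}
#1 dst[0x10+2] := {0x05,0x36}
#2 dst[0x11+7] := {0x73,0x18,0x29,0x73,0x48,0x3b,0x09}
#3 dst[0x0f+7] := {0x86,0x6b,0xc2,0x8c,0x83,0xfd,0x05}
#4 dst[0x1e+2] := {0x6b,0xc2}
query mem[0x0f]=0x86, mem[0x17]=0x09, mem[0x14]=0xfd, mem[0x1f]=0xc2, mem[0x0a]=0xc2

MEM[0x0f,0x17,0x14,0x1f,0x0a] = 86 09 fd c2 c2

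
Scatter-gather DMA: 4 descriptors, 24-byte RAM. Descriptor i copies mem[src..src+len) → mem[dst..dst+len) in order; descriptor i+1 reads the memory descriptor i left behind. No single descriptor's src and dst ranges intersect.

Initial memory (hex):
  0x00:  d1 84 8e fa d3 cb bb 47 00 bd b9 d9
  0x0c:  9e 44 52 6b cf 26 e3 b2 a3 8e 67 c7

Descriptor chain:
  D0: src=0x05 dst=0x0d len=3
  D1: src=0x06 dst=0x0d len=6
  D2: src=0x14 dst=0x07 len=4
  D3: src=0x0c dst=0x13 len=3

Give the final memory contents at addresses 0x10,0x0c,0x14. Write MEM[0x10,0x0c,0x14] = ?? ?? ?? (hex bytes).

MEM[0x10,0x0c,0x14] = bd 9e bb

#0 dst[0x0d+3] := {0xcb,0xbb,0x47}
#1 dst[0x0d+6] := {0xbb,0x47,0x00,0xbd,0xb9,0xd9}
#2 dst[0x07+4] := {0xa3,0x8e,0x67,0xc7}
#3 dst[0x13+3] := {0x9e,0xbb,0x47}
query mem[0x10]=0xbd, mem[0x0c]=0x9e, mem[0x14]=0xbb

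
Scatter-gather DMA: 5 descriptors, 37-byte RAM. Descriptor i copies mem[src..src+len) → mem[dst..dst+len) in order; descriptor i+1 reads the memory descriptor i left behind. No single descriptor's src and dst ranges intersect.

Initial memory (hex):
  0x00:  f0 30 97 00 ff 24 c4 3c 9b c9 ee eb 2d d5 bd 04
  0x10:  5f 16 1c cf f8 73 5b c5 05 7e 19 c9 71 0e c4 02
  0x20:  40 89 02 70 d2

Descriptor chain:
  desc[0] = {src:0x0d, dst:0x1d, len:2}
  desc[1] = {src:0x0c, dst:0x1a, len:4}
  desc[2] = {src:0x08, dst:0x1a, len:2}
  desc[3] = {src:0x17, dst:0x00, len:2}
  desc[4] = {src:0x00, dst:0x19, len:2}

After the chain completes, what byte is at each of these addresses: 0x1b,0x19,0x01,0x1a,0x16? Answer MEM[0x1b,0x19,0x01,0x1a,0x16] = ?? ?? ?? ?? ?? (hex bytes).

MEM[0x1b,0x19,0x01,0x1a,0x16] = c9 c5 05 05 5b

D0: mem[0x1d..0x1e] <- [d5 bd]
D1: mem[0x1a..0x1d] <- [2d d5 bd 04]
D2: mem[0x1a..0x1b] <- [9b c9]
D3: mem[0x00..0x01] <- [c5 05]
D4: mem[0x19..0x1a] <- [c5 05]
query mem[0x1b]=0xc9, mem[0x19]=0xc5, mem[0x01]=0x05, mem[0x1a]=0x05, mem[0x16]=0x5b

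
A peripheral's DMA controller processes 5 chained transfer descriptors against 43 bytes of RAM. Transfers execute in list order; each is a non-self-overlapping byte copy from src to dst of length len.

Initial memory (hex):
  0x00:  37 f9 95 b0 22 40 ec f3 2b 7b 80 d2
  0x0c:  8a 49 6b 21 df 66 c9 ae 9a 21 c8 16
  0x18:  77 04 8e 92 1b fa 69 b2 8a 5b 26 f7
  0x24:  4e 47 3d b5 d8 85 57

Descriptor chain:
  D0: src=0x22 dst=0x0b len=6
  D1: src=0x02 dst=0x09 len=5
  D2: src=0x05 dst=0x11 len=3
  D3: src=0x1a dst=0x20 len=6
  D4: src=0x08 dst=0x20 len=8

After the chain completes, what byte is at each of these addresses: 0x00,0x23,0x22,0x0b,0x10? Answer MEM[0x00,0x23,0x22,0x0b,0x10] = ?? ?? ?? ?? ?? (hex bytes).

MEM[0x00,0x23,0x22,0x0b,0x10] = 37 22 b0 22 b5

#0 dst[0x0b+6] := {0x26,0xf7,0x4e,0x47,0x3d,0xb5}
#1 dst[0x09+5] := {0x95,0xb0,0x22,0x40,0xec}
#2 dst[0x11+3] := {0x40,0xec,0xf3}
#3 dst[0x20+6] := {0x8e,0x92,0x1b,0xfa,0x69,0xb2}
#4 dst[0x20+8] := {0x2b,0x95,0xb0,0x22,0x40,0xec,0x47,0x3d}
query mem[0x00]=0x37, mem[0x23]=0x22, mem[0x22]=0xb0, mem[0x0b]=0x22, mem[0x10]=0xb5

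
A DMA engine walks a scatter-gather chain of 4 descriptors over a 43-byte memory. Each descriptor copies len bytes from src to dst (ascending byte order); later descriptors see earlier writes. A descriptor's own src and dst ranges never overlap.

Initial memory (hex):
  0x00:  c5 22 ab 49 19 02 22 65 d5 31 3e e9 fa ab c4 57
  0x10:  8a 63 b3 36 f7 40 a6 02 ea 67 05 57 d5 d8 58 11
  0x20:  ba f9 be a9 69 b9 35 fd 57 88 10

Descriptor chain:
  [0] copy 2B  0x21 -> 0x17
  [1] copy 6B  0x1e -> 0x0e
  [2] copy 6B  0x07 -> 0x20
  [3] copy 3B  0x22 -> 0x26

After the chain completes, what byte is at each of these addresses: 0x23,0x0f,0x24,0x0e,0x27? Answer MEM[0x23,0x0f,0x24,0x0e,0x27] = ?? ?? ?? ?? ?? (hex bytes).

MEM[0x23,0x0f,0x24,0x0e,0x27] = 3e 11 e9 58 3e

[0] 0x21->0x17 len=2 : f9 be
[1] 0x1e->0x0e len=6 : 58 11 ba f9 be a9
[2] 0x07->0x20 len=6 : 65 d5 31 3e e9 fa
[3] 0x22->0x26 len=3 : 31 3e e9
query mem[0x23]=0x3e, mem[0x0f]=0x11, mem[0x24]=0xe9, mem[0x0e]=0x58, mem[0x27]=0x3e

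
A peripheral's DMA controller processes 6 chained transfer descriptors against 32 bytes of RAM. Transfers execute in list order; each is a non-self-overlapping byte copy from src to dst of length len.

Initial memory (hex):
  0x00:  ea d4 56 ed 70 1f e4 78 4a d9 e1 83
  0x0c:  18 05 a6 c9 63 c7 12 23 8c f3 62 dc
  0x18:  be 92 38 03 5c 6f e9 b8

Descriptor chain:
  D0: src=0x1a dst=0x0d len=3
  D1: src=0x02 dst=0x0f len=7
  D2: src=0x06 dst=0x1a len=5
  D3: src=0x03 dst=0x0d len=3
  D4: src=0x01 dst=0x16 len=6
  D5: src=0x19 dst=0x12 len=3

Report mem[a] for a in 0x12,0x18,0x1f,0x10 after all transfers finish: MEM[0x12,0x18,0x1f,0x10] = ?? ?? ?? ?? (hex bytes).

#0 dst[0x0d+3] := {0x38,0x03,0x5c}
#1 dst[0x0f+7] := {0x56,0xed,0x70,0x1f,0xe4,0x78,0x4a}
#2 dst[0x1a+5] := {0xe4,0x78,0x4a,0xd9,0xe1}
#3 dst[0x0d+3] := {0xed,0x70,0x1f}
#4 dst[0x16+6] := {0xd4,0x56,0xed,0x70,0x1f,0xe4}
#5 dst[0x12+3] := {0x70,0x1f,0xe4}
query mem[0x12]=0x70, mem[0x18]=0xed, mem[0x1f]=0xb8, mem[0x10]=0xed

MEM[0x12,0x18,0x1f,0x10] = 70 ed b8 ed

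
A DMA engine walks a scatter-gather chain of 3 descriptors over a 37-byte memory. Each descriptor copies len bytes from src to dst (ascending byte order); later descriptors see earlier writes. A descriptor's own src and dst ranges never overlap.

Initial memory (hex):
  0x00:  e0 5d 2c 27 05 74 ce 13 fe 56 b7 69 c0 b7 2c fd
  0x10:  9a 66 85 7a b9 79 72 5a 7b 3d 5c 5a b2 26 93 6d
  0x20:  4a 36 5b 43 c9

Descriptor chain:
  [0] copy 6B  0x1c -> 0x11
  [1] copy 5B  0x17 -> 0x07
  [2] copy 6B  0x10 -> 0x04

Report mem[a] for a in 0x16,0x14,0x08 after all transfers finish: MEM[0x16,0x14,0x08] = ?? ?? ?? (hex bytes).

MEM[0x16,0x14,0x08] = 36 6d 6d

  after D0: wrote 6B at 0x11 = b226936d4a36
  after D1: wrote 5B at 0x07 = 5a7b3d5c5a
  after D2: wrote 6B at 0x04 = 9ab226936d4a
query mem[0x16]=0x36, mem[0x14]=0x6d, mem[0x08]=0x6d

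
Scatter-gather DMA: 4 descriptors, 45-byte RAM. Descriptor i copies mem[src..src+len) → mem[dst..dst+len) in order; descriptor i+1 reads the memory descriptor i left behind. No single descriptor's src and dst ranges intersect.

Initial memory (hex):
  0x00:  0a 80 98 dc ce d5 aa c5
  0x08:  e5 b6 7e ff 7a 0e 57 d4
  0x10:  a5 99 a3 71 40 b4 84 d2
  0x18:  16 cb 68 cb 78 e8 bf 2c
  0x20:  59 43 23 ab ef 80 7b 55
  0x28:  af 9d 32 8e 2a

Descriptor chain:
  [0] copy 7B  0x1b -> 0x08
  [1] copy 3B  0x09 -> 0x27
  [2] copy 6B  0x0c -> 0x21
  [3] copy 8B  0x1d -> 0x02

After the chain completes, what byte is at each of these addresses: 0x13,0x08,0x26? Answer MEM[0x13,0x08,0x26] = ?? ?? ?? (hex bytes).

#0 dst[0x08+7] := {0xcb,0x78,0xe8,0xbf,0x2c,0x59,0x43}
#1 dst[0x27+3] := {0x78,0xe8,0xbf}
#2 dst[0x21+6] := {0x2c,0x59,0x43,0xd4,0xa5,0x99}
#3 dst[0x02+8] := {0xe8,0xbf,0x2c,0x59,0x2c,0x59,0x43,0xd4}
query mem[0x13]=0x71, mem[0x08]=0x43, mem[0x26]=0x99

MEM[0x13,0x08,0x26] = 71 43 99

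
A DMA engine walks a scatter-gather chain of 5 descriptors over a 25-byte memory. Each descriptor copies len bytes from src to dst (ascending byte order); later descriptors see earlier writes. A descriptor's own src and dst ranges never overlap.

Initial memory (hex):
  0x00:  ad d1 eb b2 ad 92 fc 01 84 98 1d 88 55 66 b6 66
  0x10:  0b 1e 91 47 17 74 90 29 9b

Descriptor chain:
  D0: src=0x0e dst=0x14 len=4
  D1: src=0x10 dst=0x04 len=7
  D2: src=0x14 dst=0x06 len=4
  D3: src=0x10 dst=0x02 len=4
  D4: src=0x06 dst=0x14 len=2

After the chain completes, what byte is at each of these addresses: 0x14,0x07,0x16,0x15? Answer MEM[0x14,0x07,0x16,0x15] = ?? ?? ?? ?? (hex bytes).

MEM[0x14,0x07,0x16,0x15] = b6 66 0b 66

#0 dst[0x14+4] := {0xb6,0x66,0x0b,0x1e}
#1 dst[0x04+7] := {0x0b,0x1e,0x91,0x47,0xb6,0x66,0x0b}
#2 dst[0x06+4] := {0xb6,0x66,0x0b,0x1e}
#3 dst[0x02+4] := {0x0b,0x1e,0x91,0x47}
#4 dst[0x14+2] := {0xb6,0x66}
query mem[0x14]=0xb6, mem[0x07]=0x66, mem[0x16]=0x0b, mem[0x15]=0x66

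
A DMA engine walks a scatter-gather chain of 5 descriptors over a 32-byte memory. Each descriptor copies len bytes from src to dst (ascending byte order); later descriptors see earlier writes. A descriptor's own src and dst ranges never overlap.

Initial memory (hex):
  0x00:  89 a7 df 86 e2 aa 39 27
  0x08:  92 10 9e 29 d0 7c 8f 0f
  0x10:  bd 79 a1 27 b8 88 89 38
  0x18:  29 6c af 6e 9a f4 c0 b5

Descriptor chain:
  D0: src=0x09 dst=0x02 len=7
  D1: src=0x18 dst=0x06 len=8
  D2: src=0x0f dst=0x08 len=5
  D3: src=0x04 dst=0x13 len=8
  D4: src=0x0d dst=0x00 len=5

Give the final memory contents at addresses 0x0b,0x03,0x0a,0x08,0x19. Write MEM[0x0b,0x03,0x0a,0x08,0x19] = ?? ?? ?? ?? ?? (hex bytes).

MEM[0x0b,0x03,0x0a,0x08,0x19] = a1 bd 79 0f 79

[0] 0x09->0x02 len=7 : 10 9e 29 d0 7c 8f 0f
[1] 0x18->0x06 len=8 : 29 6c af 6e 9a f4 c0 b5
[2] 0x0f->0x08 len=5 : 0f bd 79 a1 27
[3] 0x04->0x13 len=8 : 29 d0 29 6c 0f bd 79 a1
[4] 0x0d->0x00 len=5 : b5 8f 0f bd 79
query mem[0x0b]=0xa1, mem[0x03]=0xbd, mem[0x0a]=0x79, mem[0x08]=0x0f, mem[0x19]=0x79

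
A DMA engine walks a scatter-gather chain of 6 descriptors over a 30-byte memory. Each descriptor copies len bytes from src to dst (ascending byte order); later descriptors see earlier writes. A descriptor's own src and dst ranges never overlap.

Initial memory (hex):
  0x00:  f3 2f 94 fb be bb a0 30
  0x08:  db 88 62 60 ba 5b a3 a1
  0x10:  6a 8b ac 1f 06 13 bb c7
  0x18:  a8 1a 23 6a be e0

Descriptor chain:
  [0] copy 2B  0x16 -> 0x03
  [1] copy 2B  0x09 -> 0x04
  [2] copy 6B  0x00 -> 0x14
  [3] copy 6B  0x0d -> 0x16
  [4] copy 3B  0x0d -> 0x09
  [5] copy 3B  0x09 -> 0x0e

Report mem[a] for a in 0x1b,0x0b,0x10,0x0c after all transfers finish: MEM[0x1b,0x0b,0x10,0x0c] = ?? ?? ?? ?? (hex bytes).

MEM[0x1b,0x0b,0x10,0x0c] = ac a1 a1 ba

[0] 0x16->0x03 len=2 : bb c7
[1] 0x09->0x04 len=2 : 88 62
[2] 0x00->0x14 len=6 : f3 2f 94 bb 88 62
[3] 0x0d->0x16 len=6 : 5b a3 a1 6a 8b ac
[4] 0x0d->0x09 len=3 : 5b a3 a1
[5] 0x09->0x0e len=3 : 5b a3 a1
query mem[0x1b]=0xac, mem[0x0b]=0xa1, mem[0x10]=0xa1, mem[0x0c]=0xba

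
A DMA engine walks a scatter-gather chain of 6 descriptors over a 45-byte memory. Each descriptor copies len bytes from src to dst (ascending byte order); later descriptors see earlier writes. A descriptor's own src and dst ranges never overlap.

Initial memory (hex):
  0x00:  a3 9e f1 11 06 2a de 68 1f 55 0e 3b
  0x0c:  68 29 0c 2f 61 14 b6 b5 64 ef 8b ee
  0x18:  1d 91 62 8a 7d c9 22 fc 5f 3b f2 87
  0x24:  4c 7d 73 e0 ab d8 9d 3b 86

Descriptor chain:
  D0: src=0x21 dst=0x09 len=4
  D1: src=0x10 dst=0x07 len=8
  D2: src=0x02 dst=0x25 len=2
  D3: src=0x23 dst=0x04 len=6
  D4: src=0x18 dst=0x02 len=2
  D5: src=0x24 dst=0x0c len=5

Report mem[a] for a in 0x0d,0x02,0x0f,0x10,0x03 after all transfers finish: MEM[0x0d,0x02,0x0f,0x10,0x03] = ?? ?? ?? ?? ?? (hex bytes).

MEM[0x0d,0x02,0x0f,0x10,0x03] = f1 1d e0 ab 91

[0] 0x21->0x09 len=4 : 3b f2 87 4c
[1] 0x10->0x07 len=8 : 61 14 b6 b5 64 ef 8b ee
[2] 0x02->0x25 len=2 : f1 11
[3] 0x23->0x04 len=6 : 87 4c f1 11 e0 ab
[4] 0x18->0x02 len=2 : 1d 91
[5] 0x24->0x0c len=5 : 4c f1 11 e0 ab
query mem[0x0d]=0xf1, mem[0x02]=0x1d, mem[0x0f]=0xe0, mem[0x10]=0xab, mem[0x03]=0x91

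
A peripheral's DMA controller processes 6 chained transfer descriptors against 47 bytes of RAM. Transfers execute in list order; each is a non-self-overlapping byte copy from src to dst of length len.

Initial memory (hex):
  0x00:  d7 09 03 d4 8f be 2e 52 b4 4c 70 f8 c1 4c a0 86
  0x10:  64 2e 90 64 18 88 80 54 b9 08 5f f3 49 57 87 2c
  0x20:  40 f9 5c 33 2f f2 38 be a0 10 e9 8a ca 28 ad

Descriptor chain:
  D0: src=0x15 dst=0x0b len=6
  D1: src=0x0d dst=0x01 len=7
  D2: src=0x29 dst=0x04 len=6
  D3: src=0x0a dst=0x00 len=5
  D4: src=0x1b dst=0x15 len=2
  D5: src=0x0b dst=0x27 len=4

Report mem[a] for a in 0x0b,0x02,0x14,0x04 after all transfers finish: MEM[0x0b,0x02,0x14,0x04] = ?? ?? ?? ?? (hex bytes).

MEM[0x0b,0x02,0x14,0x04] = 88 80 18 b9

D0: mem[0x0b..0x10] <- [88 80 54 b9 08 5f]
D1: mem[0x01..0x07] <- [54 b9 08 5f 2e 90 64]
D2: mem[0x04..0x09] <- [10 e9 8a ca 28 ad]
D3: mem[0x00..0x04] <- [70 88 80 54 b9]
D4: mem[0x15..0x16] <- [f3 49]
D5: mem[0x27..0x2a] <- [88 80 54 b9]
query mem[0x0b]=0x88, mem[0x02]=0x80, mem[0x14]=0x18, mem[0x04]=0xb9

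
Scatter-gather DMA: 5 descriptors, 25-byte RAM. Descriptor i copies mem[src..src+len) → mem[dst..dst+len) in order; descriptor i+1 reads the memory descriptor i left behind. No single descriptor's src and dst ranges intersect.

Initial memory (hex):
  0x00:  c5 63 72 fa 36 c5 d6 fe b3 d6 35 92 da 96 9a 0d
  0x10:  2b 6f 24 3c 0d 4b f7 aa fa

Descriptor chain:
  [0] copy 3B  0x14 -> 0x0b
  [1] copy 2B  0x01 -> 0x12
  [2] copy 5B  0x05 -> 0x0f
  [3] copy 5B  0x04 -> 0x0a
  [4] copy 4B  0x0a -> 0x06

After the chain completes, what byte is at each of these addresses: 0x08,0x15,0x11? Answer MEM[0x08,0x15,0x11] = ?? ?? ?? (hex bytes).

#0 dst[0x0b+3] := {0x0d,0x4b,0xf7}
#1 dst[0x12+2] := {0x63,0x72}
#2 dst[0x0f+5] := {0xc5,0xd6,0xfe,0xb3,0xd6}
#3 dst[0x0a+5] := {0x36,0xc5,0xd6,0xfe,0xb3}
#4 dst[0x06+4] := {0x36,0xc5,0xd6,0xfe}
query mem[0x08]=0xd6, mem[0x15]=0x4b, mem[0x11]=0xfe

MEM[0x08,0x15,0x11] = d6 4b fe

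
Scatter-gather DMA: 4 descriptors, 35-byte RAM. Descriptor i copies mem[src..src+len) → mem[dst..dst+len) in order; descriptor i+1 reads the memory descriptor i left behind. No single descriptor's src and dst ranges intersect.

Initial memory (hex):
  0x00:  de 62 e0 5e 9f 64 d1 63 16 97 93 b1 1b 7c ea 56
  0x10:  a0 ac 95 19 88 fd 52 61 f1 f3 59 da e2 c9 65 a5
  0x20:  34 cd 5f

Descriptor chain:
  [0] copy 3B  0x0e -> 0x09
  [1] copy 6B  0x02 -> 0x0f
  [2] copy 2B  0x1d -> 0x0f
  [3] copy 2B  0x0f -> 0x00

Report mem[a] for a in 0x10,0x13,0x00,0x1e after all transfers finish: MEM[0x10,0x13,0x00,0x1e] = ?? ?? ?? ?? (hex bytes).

MEM[0x10,0x13,0x00,0x1e] = 65 d1 c9 65

#0 dst[0x09+3] := {0xea,0x56,0xa0}
#1 dst[0x0f+6] := {0xe0,0x5e,0x9f,0x64,0xd1,0x63}
#2 dst[0x0f+2] := {0xc9,0x65}
#3 dst[0x00+2] := {0xc9,0x65}
query mem[0x10]=0x65, mem[0x13]=0xd1, mem[0x00]=0xc9, mem[0x1e]=0x65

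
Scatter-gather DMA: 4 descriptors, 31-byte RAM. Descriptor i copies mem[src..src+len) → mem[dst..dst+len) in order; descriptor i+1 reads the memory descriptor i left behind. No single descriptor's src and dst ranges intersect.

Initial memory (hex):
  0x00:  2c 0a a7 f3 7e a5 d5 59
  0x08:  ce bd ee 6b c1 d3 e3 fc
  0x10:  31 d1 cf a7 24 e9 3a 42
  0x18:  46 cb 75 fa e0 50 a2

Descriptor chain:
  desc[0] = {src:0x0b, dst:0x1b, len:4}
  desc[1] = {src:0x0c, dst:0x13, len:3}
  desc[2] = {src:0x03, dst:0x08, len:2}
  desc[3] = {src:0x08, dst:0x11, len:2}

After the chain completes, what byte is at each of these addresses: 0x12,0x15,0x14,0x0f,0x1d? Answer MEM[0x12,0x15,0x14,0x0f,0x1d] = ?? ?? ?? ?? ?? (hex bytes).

MEM[0x12,0x15,0x14,0x0f,0x1d] = 7e e3 d3 fc d3

[0] 0x0b->0x1b len=4 : 6b c1 d3 e3
[1] 0x0c->0x13 len=3 : c1 d3 e3
[2] 0x03->0x08 len=2 : f3 7e
[3] 0x08->0x11 len=2 : f3 7e
query mem[0x12]=0x7e, mem[0x15]=0xe3, mem[0x14]=0xd3, mem[0x0f]=0xfc, mem[0x1d]=0xd3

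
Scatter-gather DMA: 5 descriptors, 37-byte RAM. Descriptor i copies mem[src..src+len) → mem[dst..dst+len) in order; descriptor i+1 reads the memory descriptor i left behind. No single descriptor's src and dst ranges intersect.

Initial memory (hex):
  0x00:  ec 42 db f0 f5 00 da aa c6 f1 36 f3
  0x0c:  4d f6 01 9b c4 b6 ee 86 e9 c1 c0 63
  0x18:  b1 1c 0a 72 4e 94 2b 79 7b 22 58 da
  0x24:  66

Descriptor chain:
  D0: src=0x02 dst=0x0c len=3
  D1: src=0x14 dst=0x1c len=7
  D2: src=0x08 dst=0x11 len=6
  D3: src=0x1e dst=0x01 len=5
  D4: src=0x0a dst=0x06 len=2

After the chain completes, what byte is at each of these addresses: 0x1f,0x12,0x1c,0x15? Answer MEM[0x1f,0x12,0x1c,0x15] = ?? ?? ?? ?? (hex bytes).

[0] 0x02->0x0c len=3 : db f0 f5
[1] 0x14->0x1c len=7 : e9 c1 c0 63 b1 1c 0a
[2] 0x08->0x11 len=6 : c6 f1 36 f3 db f0
[3] 0x1e->0x01 len=5 : c0 63 b1 1c 0a
[4] 0x0a->0x06 len=2 : 36 f3
query mem[0x1f]=0x63, mem[0x12]=0xf1, mem[0x1c]=0xe9, mem[0x15]=0xdb

MEM[0x1f,0x12,0x1c,0x15] = 63 f1 e9 db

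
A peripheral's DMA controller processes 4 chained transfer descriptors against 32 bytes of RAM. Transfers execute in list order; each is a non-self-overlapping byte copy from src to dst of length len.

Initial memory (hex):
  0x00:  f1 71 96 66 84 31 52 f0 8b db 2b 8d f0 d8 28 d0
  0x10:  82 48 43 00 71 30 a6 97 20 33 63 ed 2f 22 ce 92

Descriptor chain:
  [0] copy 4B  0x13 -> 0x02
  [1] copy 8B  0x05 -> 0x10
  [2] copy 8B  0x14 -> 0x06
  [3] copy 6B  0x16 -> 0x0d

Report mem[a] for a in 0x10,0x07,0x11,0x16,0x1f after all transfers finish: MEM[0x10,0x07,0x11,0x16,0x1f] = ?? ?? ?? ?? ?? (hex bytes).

MEM[0x10,0x07,0x11,0x16,0x1f] = 33 2b 63 8d 92

[0] 0x13->0x02 len=4 : 00 71 30 a6
[1] 0x05->0x10 len=8 : a6 52 f0 8b db 2b 8d f0
[2] 0x14->0x06 len=8 : db 2b 8d f0 20 33 63 ed
[3] 0x16->0x0d len=6 : 8d f0 20 33 63 ed
query mem[0x10]=0x33, mem[0x07]=0x2b, mem[0x11]=0x63, mem[0x16]=0x8d, mem[0x1f]=0x92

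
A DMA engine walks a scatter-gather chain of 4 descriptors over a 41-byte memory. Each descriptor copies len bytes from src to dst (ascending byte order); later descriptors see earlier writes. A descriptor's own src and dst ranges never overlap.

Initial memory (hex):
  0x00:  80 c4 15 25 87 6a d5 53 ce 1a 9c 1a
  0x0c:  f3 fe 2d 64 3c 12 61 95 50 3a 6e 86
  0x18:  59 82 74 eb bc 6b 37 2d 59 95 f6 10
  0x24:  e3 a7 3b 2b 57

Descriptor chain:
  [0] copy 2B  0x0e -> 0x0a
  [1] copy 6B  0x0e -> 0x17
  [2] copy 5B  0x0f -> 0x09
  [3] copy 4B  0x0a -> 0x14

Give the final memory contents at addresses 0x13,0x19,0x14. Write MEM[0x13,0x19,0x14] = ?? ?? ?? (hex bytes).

[0] 0x0e->0x0a len=2 : 2d 64
[1] 0x0e->0x17 len=6 : 2d 64 3c 12 61 95
[2] 0x0f->0x09 len=5 : 64 3c 12 61 95
[3] 0x0a->0x14 len=4 : 3c 12 61 95
query mem[0x13]=0x95, mem[0x19]=0x3c, mem[0x14]=0x3c

MEM[0x13,0x19,0x14] = 95 3c 3c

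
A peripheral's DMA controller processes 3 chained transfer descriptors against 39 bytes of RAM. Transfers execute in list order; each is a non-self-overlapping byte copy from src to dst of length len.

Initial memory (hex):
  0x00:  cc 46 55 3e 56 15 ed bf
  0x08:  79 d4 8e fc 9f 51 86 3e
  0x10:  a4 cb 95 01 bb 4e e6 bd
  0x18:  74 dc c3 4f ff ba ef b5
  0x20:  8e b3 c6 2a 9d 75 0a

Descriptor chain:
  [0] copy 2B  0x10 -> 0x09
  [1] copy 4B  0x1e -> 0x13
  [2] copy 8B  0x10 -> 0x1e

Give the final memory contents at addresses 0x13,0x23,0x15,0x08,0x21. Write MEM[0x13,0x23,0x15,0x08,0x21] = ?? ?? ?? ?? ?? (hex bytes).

#0 dst[0x09+2] := {0xa4,0xcb}
#1 dst[0x13+4] := {0xef,0xb5,0x8e,0xb3}
#2 dst[0x1e+8] := {0xa4,0xcb,0x95,0xef,0xb5,0x8e,0xb3,0xbd}
query mem[0x13]=0xef, mem[0x23]=0x8e, mem[0x15]=0x8e, mem[0x08]=0x79, mem[0x21]=0xef

MEM[0x13,0x23,0x15,0x08,0x21] = ef 8e 8e 79 ef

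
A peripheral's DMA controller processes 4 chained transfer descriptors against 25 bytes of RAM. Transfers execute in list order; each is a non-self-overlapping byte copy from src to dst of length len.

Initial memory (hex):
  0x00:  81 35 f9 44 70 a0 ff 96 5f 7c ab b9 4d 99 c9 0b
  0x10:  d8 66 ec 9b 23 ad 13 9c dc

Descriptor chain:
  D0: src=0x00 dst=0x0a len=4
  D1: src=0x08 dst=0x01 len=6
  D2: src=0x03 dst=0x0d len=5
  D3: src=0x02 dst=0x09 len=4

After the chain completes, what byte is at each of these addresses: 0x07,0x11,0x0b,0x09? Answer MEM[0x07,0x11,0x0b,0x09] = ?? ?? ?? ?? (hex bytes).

[0] 0x00->0x0a len=4 : 81 35 f9 44
[1] 0x08->0x01 len=6 : 5f 7c 81 35 f9 44
[2] 0x03->0x0d len=5 : 81 35 f9 44 96
[3] 0x02->0x09 len=4 : 7c 81 35 f9
query mem[0x07]=0x96, mem[0x11]=0x96, mem[0x0b]=0x35, mem[0x09]=0x7c

MEM[0x07,0x11,0x0b,0x09] = 96 96 35 7c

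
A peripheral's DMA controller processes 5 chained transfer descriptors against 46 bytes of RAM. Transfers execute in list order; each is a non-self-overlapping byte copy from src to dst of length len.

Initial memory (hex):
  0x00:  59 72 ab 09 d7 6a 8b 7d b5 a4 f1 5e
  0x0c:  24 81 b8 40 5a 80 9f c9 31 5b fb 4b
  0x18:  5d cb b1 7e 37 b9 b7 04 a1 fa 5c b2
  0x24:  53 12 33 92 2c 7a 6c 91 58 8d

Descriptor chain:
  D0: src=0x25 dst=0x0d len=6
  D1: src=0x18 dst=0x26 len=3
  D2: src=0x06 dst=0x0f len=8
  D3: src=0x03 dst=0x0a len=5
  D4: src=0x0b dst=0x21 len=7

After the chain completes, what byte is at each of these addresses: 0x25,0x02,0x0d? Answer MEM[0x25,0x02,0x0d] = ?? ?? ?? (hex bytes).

#0 dst[0x0d+6] := {0x12,0x33,0x92,0x2c,0x7a,0x6c}
#1 dst[0x26+3] := {0x5d,0xcb,0xb1}
#2 dst[0x0f+8] := {0x8b,0x7d,0xb5,0xa4,0xf1,0x5e,0x24,0x12}
#3 dst[0x0a+5] := {0x09,0xd7,0x6a,0x8b,0x7d}
#4 dst[0x21+7] := {0xd7,0x6a,0x8b,0x7d,0x8b,0x7d,0xb5}
query mem[0x25]=0x8b, mem[0x02]=0xab, mem[0x0d]=0x8b

MEM[0x25,0x02,0x0d] = 8b ab 8b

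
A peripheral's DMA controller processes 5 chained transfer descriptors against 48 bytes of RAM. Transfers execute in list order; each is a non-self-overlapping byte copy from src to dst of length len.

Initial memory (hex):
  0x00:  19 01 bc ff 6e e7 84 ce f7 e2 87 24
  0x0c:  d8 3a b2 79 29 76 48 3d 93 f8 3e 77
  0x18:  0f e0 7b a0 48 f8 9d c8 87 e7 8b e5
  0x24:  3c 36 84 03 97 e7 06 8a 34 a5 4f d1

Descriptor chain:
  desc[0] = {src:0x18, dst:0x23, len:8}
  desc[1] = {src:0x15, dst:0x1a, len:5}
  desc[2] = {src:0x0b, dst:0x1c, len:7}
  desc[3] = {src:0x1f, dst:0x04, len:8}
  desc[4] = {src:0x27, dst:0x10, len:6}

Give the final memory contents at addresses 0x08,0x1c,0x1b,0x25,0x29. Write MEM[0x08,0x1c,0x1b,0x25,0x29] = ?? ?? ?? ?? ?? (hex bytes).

D0: mem[0x23..0x2a] <- [0f e0 7b a0 48 f8 9d c8]
D1: mem[0x1a..0x1e] <- [f8 3e 77 0f e0]
D2: mem[0x1c..0x22] <- [24 d8 3a b2 79 29 76]
D3: mem[0x04..0x0b] <- [b2 79 29 76 0f e0 7b a0]
D4: mem[0x10..0x15] <- [48 f8 9d c8 8a 34]
query mem[0x08]=0x0f, mem[0x1c]=0x24, mem[0x1b]=0x3e, mem[0x25]=0x7b, mem[0x29]=0x9d

MEM[0x08,0x1c,0x1b,0x25,0x29] = 0f 24 3e 7b 9d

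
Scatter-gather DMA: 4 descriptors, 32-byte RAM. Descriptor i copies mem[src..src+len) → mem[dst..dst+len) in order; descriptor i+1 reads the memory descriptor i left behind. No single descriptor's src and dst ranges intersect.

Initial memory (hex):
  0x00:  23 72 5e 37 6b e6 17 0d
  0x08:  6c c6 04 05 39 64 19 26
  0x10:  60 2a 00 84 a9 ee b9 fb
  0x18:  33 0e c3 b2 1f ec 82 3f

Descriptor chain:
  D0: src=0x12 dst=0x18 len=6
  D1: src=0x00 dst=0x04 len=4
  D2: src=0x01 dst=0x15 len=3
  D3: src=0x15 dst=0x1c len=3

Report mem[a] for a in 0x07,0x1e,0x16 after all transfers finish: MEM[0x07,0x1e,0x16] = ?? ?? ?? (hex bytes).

D0: mem[0x18..0x1d] <- [00 84 a9 ee b9 fb]
D1: mem[0x04..0x07] <- [23 72 5e 37]
D2: mem[0x15..0x17] <- [72 5e 37]
D3: mem[0x1c..0x1e] <- [72 5e 37]
query mem[0x07]=0x37, mem[0x1e]=0x37, mem[0x16]=0x5e

MEM[0x07,0x1e,0x16] = 37 37 5e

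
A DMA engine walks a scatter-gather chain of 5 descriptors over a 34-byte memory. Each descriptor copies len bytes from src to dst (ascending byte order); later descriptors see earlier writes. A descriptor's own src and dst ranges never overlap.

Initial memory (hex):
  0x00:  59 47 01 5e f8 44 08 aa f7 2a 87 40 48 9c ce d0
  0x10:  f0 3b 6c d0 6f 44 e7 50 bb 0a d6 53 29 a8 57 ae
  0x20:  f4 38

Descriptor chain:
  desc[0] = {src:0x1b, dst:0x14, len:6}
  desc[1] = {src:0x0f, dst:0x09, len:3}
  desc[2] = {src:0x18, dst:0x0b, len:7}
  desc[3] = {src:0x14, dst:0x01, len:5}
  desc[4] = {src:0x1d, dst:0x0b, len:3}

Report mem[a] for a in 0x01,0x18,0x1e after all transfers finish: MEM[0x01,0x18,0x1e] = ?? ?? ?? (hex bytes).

#0 dst[0x14+6] := {0x53,0x29,0xa8,0x57,0xae,0xf4}
#1 dst[0x09+3] := {0xd0,0xf0,0x3b}
#2 dst[0x0b+7] := {0xae,0xf4,0xd6,0x53,0x29,0xa8,0x57}
#3 dst[0x01+5] := {0x53,0x29,0xa8,0x57,0xae}
#4 dst[0x0b+3] := {0xa8,0x57,0xae}
query mem[0x01]=0x53, mem[0x18]=0xae, mem[0x1e]=0x57

MEM[0x01,0x18,0x1e] = 53 ae 57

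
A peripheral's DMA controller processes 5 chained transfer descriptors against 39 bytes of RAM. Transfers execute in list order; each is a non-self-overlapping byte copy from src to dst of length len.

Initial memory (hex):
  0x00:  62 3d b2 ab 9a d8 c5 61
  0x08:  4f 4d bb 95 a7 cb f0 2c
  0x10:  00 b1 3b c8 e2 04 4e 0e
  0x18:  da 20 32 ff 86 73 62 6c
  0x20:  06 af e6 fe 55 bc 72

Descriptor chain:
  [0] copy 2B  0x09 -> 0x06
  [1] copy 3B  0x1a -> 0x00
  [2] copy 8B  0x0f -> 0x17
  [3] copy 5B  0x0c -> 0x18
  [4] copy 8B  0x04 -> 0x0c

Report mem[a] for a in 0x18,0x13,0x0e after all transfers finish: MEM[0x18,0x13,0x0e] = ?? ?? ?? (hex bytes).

MEM[0x18,0x13,0x0e] = a7 95 4d

D0: mem[0x06..0x07] <- [4d bb]
D1: mem[0x00..0x02] <- [32 ff 86]
D2: mem[0x17..0x1e] <- [2c 00 b1 3b c8 e2 04 4e]
D3: mem[0x18..0x1c] <- [a7 cb f0 2c 00]
D4: mem[0x0c..0x13] <- [9a d8 4d bb 4f 4d bb 95]
query mem[0x18]=0xa7, mem[0x13]=0x95, mem[0x0e]=0x4d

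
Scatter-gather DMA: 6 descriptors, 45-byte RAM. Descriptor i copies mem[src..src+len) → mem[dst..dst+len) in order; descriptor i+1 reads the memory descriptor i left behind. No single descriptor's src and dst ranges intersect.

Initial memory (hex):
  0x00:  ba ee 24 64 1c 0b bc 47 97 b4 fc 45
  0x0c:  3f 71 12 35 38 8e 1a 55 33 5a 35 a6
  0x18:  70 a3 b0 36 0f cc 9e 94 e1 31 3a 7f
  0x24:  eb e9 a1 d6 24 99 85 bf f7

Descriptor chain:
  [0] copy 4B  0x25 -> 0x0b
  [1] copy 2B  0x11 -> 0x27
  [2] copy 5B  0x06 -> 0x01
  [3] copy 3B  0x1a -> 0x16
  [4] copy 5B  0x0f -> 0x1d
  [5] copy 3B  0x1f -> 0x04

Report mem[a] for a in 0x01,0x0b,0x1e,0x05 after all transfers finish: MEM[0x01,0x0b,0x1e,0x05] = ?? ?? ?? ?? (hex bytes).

MEM[0x01,0x0b,0x1e,0x05] = bc e9 38 1a

D0: mem[0x0b..0x0e] <- [e9 a1 d6 24]
D1: mem[0x27..0x28] <- [8e 1a]
D2: mem[0x01..0x05] <- [bc 47 97 b4 fc]
D3: mem[0x16..0x18] <- [b0 36 0f]
D4: mem[0x1d..0x21] <- [35 38 8e 1a 55]
D5: mem[0x04..0x06] <- [8e 1a 55]
query mem[0x01]=0xbc, mem[0x0b]=0xe9, mem[0x1e]=0x38, mem[0x05]=0x1a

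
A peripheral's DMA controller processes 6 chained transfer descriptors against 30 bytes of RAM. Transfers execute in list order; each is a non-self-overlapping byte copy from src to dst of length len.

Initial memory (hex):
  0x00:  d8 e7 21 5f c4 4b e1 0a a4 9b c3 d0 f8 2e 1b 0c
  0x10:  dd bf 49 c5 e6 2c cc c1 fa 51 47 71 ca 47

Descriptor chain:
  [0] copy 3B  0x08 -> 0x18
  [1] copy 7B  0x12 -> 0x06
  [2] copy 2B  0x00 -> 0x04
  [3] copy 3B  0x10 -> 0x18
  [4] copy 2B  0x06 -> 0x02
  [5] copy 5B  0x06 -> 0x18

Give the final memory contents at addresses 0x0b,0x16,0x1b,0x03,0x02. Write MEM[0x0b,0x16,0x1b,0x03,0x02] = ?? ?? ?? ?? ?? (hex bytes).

D0: mem[0x18..0x1a] <- [a4 9b c3]
D1: mem[0x06..0x0c] <- [49 c5 e6 2c cc c1 a4]
D2: mem[0x04..0x05] <- [d8 e7]
D3: mem[0x18..0x1a] <- [dd bf 49]
D4: mem[0x02..0x03] <- [49 c5]
D5: mem[0x18..0x1c] <- [49 c5 e6 2c cc]
query mem[0x0b]=0xc1, mem[0x16]=0xcc, mem[0x1b]=0x2c, mem[0x03]=0xc5, mem[0x02]=0x49

MEM[0x0b,0x16,0x1b,0x03,0x02] = c1 cc 2c c5 49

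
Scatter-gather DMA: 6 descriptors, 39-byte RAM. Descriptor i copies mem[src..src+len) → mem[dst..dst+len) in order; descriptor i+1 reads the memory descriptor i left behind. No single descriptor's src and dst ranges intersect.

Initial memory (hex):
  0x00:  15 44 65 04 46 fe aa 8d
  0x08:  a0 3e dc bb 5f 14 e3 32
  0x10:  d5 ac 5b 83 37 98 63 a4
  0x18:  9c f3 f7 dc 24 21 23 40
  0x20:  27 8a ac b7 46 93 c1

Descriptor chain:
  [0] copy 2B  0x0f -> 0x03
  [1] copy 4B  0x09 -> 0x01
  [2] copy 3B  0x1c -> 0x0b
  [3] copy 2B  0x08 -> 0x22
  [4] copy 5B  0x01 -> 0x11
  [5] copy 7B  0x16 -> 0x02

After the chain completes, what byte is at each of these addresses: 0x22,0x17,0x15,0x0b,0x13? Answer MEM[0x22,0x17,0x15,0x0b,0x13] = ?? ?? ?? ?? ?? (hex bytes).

[0] 0x0f->0x03 len=2 : 32 d5
[1] 0x09->0x01 len=4 : 3e dc bb 5f
[2] 0x1c->0x0b len=3 : 24 21 23
[3] 0x08->0x22 len=2 : a0 3e
[4] 0x01->0x11 len=5 : 3e dc bb 5f fe
[5] 0x16->0x02 len=7 : 63 a4 9c f3 f7 dc 24
query mem[0x22]=0xa0, mem[0x17]=0xa4, mem[0x15]=0xfe, mem[0x0b]=0x24, mem[0x13]=0xbb

MEM[0x22,0x17,0x15,0x0b,0x13] = a0 a4 fe 24 bb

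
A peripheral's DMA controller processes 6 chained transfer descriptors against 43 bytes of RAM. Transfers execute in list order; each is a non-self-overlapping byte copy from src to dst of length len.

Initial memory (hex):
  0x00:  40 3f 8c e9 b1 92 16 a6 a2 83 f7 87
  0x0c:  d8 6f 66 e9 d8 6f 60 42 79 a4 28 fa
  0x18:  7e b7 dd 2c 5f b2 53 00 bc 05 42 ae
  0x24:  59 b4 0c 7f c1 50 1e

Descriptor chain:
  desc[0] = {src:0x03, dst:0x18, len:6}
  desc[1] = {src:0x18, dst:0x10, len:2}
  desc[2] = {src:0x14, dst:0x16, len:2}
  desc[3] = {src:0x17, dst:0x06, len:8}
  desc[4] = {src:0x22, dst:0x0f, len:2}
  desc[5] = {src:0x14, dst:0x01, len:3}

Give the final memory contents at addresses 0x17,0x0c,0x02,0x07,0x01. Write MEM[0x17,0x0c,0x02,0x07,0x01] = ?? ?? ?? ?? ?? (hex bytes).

#0 dst[0x18+6] := {0xe9,0xb1,0x92,0x16,0xa6,0xa2}
#1 dst[0x10+2] := {0xe9,0xb1}
#2 dst[0x16+2] := {0x79,0xa4}
#3 dst[0x06+8] := {0xa4,0xe9,0xb1,0x92,0x16,0xa6,0xa2,0x53}
#4 dst[0x0f+2] := {0x42,0xae}
#5 dst[0x01+3] := {0x79,0xa4,0x79}
query mem[0x17]=0xa4, mem[0x0c]=0xa2, mem[0x02]=0xa4, mem[0x07]=0xe9, mem[0x01]=0x79

MEM[0x17,0x0c,0x02,0x07,0x01] = a4 a2 a4 e9 79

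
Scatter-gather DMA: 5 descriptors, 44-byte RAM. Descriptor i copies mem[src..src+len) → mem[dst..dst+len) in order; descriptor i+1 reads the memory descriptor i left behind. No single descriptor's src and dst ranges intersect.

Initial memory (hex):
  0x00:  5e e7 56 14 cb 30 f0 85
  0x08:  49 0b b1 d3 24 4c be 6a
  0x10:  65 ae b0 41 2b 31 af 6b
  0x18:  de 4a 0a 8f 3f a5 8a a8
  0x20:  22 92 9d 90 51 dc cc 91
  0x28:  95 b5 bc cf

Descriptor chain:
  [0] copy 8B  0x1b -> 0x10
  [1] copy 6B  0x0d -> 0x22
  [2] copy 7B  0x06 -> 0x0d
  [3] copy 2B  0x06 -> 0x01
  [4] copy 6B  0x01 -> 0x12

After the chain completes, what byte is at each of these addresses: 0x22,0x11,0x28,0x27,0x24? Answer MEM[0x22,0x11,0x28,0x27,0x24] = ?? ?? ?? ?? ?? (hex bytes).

MEM[0x22,0x11,0x28,0x27,0x24] = 4c b1 95 a5 6a

[0] 0x1b->0x10 len=8 : 8f 3f a5 8a a8 22 92 9d
[1] 0x0d->0x22 len=6 : 4c be 6a 8f 3f a5
[2] 0x06->0x0d len=7 : f0 85 49 0b b1 d3 24
[3] 0x06->0x01 len=2 : f0 85
[4] 0x01->0x12 len=6 : f0 85 14 cb 30 f0
query mem[0x22]=0x4c, mem[0x11]=0xb1, mem[0x28]=0x95, mem[0x27]=0xa5, mem[0x24]=0x6a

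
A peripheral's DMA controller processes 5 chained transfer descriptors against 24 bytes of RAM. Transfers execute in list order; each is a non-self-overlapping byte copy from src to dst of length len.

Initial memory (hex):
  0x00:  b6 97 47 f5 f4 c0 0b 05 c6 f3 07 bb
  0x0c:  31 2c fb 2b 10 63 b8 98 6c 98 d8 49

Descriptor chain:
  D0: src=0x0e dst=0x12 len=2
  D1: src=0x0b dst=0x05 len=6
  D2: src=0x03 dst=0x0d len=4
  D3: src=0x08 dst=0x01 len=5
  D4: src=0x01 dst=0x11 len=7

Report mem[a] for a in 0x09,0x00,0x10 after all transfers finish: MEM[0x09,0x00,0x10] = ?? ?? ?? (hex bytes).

MEM[0x09,0x00,0x10] = 2b b6 31

  after D0: wrote 2B at 0x12 = fb2b
  after D1: wrote 6B at 0x05 = bb312cfb2b10
  after D2: wrote 4B at 0x0d = f5f4bb31
  after D3: wrote 5B at 0x01 = fb2b10bb31
  after D4: wrote 7B at 0x11 = fb2b10bb31312c
query mem[0x09]=0x2b, mem[0x00]=0xb6, mem[0x10]=0x31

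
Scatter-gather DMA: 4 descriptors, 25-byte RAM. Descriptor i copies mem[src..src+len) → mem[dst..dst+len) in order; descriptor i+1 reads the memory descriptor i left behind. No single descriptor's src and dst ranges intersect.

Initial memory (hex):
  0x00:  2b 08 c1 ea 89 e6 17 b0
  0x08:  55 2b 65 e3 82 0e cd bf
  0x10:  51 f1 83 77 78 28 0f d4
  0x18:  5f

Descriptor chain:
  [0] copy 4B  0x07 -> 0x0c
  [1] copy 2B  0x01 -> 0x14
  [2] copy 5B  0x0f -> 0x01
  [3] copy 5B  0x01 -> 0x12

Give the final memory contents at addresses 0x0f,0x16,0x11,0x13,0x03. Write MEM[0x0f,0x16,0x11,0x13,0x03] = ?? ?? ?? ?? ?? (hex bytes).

  after D0: wrote 4B at 0x0c = b0552b65
  after D1: wrote 2B at 0x14 = 08c1
  after D2: wrote 5B at 0x01 = 6551f18377
  after D3: wrote 5B at 0x12 = 6551f18377
query mem[0x0f]=0x65, mem[0x16]=0x77, mem[0x11]=0xf1, mem[0x13]=0x51, mem[0x03]=0xf1

MEM[0x0f,0x16,0x11,0x13,0x03] = 65 77 f1 51 f1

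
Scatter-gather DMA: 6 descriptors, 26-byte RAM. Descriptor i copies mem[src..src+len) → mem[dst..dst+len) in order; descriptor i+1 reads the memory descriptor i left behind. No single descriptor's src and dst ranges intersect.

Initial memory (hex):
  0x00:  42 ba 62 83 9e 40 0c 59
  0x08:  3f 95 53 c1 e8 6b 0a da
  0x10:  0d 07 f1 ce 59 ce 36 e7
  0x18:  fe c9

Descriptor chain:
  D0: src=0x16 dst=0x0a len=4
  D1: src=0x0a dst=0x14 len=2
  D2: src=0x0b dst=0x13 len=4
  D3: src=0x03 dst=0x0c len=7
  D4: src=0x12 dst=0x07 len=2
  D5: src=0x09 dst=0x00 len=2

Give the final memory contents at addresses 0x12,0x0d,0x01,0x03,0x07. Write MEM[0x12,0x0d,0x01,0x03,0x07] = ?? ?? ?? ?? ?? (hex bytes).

MEM[0x12,0x0d,0x01,0x03,0x07] = 95 9e 36 83 95

#0 dst[0x0a+4] := {0x36,0xe7,0xfe,0xc9}
#1 dst[0x14+2] := {0x36,0xe7}
#2 dst[0x13+4] := {0xe7,0xfe,0xc9,0x0a}
#3 dst[0x0c+7] := {0x83,0x9e,0x40,0x0c,0x59,0x3f,0x95}
#4 dst[0x07+2] := {0x95,0xe7}
#5 dst[0x00+2] := {0x95,0x36}
query mem[0x12]=0x95, mem[0x0d]=0x9e, mem[0x01]=0x36, mem[0x03]=0x83, mem[0x07]=0x95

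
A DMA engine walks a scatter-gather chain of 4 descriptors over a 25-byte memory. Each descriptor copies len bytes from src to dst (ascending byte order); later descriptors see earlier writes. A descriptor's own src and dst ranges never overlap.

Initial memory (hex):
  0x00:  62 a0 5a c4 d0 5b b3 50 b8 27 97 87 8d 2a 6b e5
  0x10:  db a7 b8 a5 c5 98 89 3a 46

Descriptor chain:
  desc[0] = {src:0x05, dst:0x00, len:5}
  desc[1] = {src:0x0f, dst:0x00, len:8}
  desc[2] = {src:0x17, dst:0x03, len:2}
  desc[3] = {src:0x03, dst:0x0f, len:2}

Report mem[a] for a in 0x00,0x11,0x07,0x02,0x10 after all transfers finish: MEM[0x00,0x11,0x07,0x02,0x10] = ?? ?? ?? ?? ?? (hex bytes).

MEM[0x00,0x11,0x07,0x02,0x10] = e5 a7 89 a7 46

#0 dst[0x00+5] := {0x5b,0xb3,0x50,0xb8,0x27}
#1 dst[0x00+8] := {0xe5,0xdb,0xa7,0xb8,0xa5,0xc5,0x98,0x89}
#2 dst[0x03+2] := {0x3a,0x46}
#3 dst[0x0f+2] := {0x3a,0x46}
query mem[0x00]=0xe5, mem[0x11]=0xa7, mem[0x07]=0x89, mem[0x02]=0xa7, mem[0x10]=0x46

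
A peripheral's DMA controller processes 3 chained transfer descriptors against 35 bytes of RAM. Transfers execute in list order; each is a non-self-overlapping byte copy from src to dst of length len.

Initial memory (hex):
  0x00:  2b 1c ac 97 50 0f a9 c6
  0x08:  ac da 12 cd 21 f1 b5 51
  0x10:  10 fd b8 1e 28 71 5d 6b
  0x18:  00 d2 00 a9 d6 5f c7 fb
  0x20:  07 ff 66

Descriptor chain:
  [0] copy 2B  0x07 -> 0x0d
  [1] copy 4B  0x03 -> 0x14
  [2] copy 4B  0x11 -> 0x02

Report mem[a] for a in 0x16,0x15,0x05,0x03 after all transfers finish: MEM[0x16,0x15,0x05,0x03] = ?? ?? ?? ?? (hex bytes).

[0] 0x07->0x0d len=2 : c6 ac
[1] 0x03->0x14 len=4 : 97 50 0f a9
[2] 0x11->0x02 len=4 : fd b8 1e 97
query mem[0x16]=0x0f, mem[0x15]=0x50, mem[0x05]=0x97, mem[0x03]=0xb8

MEM[0x16,0x15,0x05,0x03] = 0f 50 97 b8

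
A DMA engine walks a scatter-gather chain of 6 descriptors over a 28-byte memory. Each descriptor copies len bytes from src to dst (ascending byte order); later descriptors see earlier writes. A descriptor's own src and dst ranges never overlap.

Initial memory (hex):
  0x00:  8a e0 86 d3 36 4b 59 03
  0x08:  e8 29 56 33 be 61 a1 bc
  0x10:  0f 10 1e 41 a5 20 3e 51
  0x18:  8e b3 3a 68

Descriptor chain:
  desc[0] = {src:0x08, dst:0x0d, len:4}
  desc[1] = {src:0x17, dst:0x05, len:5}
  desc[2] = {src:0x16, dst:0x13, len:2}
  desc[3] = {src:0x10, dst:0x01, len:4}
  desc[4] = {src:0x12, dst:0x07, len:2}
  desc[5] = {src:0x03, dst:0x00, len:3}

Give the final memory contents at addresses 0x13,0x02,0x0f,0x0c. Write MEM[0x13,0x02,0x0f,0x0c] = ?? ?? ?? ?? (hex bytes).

  after D0: wrote 4B at 0x0d = e8295633
  after D1: wrote 5B at 0x05 = 518eb33a68
  after D2: wrote 2B at 0x13 = 3e51
  after D3: wrote 4B at 0x01 = 33101e3e
  after D4: wrote 2B at 0x07 = 1e3e
  after D5: wrote 3B at 0x00 = 1e3e51
query mem[0x13]=0x3e, mem[0x02]=0x51, mem[0x0f]=0x56, mem[0x0c]=0xbe

MEM[0x13,0x02,0x0f,0x0c] = 3e 51 56 be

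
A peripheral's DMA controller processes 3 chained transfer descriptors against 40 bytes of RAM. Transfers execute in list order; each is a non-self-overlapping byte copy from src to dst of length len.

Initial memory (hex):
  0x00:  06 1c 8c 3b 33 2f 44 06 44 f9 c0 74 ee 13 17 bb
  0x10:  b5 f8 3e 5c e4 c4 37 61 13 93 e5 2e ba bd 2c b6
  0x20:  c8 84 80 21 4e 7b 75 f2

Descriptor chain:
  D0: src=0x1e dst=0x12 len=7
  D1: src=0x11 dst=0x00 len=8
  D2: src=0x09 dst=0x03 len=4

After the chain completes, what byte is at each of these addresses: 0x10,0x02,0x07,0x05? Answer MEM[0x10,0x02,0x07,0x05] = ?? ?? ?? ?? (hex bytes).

MEM[0x10,0x02,0x07,0x05] = b5 b6 4e 74

#0 dst[0x12+7] := {0x2c,0xb6,0xc8,0x84,0x80,0x21,0x4e}
#1 dst[0x00+8] := {0xf8,0x2c,0xb6,0xc8,0x84,0x80,0x21,0x4e}
#2 dst[0x03+4] := {0xf9,0xc0,0x74,0xee}
query mem[0x10]=0xb5, mem[0x02]=0xb6, mem[0x07]=0x4e, mem[0x05]=0x74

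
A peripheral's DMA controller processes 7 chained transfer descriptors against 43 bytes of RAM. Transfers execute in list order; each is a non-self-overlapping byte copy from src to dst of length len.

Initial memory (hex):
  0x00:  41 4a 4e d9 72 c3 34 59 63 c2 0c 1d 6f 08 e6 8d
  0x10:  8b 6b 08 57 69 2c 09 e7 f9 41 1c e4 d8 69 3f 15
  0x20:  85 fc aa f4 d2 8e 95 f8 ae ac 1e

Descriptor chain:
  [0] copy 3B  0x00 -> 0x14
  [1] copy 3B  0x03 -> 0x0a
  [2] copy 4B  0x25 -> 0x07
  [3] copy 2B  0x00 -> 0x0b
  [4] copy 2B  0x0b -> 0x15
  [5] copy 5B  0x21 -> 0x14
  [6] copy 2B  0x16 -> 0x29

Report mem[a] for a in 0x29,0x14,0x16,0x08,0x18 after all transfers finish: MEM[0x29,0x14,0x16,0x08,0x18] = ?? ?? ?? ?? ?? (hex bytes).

MEM[0x29,0x14,0x16,0x08,0x18] = f4 fc f4 95 8e

[0] 0x00->0x14 len=3 : 41 4a 4e
[1] 0x03->0x0a len=3 : d9 72 c3
[2] 0x25->0x07 len=4 : 8e 95 f8 ae
[3] 0x00->0x0b len=2 : 41 4a
[4] 0x0b->0x15 len=2 : 41 4a
[5] 0x21->0x14 len=5 : fc aa f4 d2 8e
[6] 0x16->0x29 len=2 : f4 d2
query mem[0x29]=0xf4, mem[0x14]=0xfc, mem[0x16]=0xf4, mem[0x08]=0x95, mem[0x18]=0x8e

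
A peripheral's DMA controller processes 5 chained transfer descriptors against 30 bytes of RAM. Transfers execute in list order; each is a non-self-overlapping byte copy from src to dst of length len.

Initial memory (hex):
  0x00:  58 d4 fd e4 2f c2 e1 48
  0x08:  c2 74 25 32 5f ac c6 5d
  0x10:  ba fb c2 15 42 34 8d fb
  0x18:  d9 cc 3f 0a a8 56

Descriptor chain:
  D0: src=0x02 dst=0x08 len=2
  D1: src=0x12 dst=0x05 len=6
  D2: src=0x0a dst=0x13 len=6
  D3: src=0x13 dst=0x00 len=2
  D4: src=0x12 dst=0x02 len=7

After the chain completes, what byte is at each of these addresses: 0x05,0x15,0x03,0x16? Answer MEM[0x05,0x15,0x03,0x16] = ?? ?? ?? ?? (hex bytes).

#0 dst[0x08+2] := {0xfd,0xe4}
#1 dst[0x05+6] := {0xc2,0x15,0x42,0x34,0x8d,0xfb}
#2 dst[0x13+6] := {0xfb,0x32,0x5f,0xac,0xc6,0x5d}
#3 dst[0x00+2] := {0xfb,0x32}
#4 dst[0x02+7] := {0xc2,0xfb,0x32,0x5f,0xac,0xc6,0x5d}
query mem[0x05]=0x5f, mem[0x15]=0x5f, mem[0x03]=0xfb, mem[0x16]=0xac

MEM[0x05,0x15,0x03,0x16] = 5f 5f fb ac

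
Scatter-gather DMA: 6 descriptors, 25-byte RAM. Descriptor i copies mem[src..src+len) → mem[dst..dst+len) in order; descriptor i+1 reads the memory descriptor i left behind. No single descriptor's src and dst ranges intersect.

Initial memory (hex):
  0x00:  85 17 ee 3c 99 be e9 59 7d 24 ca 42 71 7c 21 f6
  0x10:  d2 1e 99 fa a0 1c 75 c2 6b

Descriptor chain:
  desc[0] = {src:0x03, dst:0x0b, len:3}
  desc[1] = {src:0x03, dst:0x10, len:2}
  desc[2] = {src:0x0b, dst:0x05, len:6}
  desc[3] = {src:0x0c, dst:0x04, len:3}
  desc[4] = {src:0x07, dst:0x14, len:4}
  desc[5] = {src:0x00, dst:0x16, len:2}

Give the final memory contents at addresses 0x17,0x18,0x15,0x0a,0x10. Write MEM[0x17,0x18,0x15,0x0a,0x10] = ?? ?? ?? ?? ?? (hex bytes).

[0] 0x03->0x0b len=3 : 3c 99 be
[1] 0x03->0x10 len=2 : 3c 99
[2] 0x0b->0x05 len=6 : 3c 99 be 21 f6 3c
[3] 0x0c->0x04 len=3 : 99 be 21
[4] 0x07->0x14 len=4 : be 21 f6 3c
[5] 0x00->0x16 len=2 : 85 17
query mem[0x17]=0x17, mem[0x18]=0x6b, mem[0x15]=0x21, mem[0x0a]=0x3c, mem[0x10]=0x3c

MEM[0x17,0x18,0x15,0x0a,0x10] = 17 6b 21 3c 3c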